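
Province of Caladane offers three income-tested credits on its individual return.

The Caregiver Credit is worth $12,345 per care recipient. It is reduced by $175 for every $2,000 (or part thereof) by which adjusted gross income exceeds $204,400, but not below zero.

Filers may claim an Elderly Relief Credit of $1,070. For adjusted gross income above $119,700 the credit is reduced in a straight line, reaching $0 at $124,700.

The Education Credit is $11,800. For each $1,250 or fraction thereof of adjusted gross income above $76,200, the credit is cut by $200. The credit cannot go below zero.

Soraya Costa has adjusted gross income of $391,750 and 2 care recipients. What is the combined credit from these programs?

$8,240

Caregiver Credit: base = 2 × $12,345 = $24,690. income exceeds $204,400 by $187,350, which is 94 full-or-partial $2,000 increments; reduction = 94 × $175 = $16,450, leaving $8,240.
Elderly Relief Credit: $391,750 is at or above $124,700, so the credit is $0.
Education Credit: income exceeds $76,200 by $315,550 → 253 increments × $200 = $50,600 ≥ base, so the credit is $0.
Total: $8,240 + $0 + $0 = $8,240.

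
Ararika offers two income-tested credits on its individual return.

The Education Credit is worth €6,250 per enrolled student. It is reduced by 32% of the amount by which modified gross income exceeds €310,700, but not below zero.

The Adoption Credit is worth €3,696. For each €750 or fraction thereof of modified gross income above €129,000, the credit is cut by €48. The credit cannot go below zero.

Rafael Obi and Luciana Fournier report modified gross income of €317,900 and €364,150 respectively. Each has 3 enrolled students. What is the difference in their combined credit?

€14,800

Rafael (€317,900): Education Credit: base = 3 × €6,250 = €18,750. 32% of the €7,200 excess over €310,700 is €2,304; credit = €18,750 − €2,304 = €16,446. Adoption Credit: income exceeds €129,000 by €188,900 → 252 increments × €48 = €12,096 ≥ base, so the credit is €0. total €16,446 + €0 = €16,446
Luciana (€364,150): Education Credit: base = 3 × €6,250 = €18,750. 32% of the €53,450 excess over €310,700 is €17,104; credit = €18,750 − €17,104 = €1,646. Adoption Credit: income exceeds €129,000 by €235,150 → 314 increments × €48 = €15,072 ≥ base, so the credit is €0. total €1,646 + €0 = €1,646
Difference: |€16,446 − €1,646| = €14,800.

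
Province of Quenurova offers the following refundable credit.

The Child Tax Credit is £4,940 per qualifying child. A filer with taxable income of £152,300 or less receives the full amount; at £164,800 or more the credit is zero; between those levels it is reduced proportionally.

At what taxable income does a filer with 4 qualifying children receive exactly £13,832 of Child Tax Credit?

Full credit = 4 × £4,940 = £19,760.
£13,832 is 13,832/19,760 of the full £19,760, so 5,928/19,760 of the £12,500 range has been used: income = £152,300 + £12,500 × 5,928/19,760 = £156,050.

£156,050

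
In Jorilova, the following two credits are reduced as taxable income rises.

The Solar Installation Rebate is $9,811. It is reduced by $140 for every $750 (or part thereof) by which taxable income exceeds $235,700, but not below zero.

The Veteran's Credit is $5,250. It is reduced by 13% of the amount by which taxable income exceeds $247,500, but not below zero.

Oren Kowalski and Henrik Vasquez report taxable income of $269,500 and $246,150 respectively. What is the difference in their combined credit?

$7,340

Oren ($269,500): Solar Installation Rebate: income exceeds $235,700 by $33,800, which is 46 full-or-partial $750 increments; reduction = 46 × $140 = $6,440, leaving $3,371. Veteran's Credit: 13% of the $22,000 excess over $247,500 is $2,860; credit = $5,250 − $2,860 = $2,390. total $3,371 + $2,390 = $5,761
Henrik ($246,150): Solar Installation Rebate: income exceeds $235,700 by $10,450, which is 14 full-or-partial $750 increments; reduction = 14 × $140 = $1,960, leaving $7,851. Veteran's Credit: $246,150 is at or below the $247,500 threshold, so the full $5,250 applies. total $7,851 + $5,250 = $13,101
Difference: |$5,761 − $13,101| = $7,340.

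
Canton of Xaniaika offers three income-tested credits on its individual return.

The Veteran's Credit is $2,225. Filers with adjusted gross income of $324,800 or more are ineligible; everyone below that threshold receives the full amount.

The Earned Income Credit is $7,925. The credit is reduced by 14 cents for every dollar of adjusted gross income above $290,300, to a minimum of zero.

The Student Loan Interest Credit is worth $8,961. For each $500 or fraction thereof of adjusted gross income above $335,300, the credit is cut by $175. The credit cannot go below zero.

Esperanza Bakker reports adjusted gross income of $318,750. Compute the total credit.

Veteran's Credit: $318,750 is below the $324,800 cutoff, so the full $2,225 applies.
Earned Income Credit: 14% of the $28,450 excess over $290,300 is $3,983; credit = $7,925 − $3,983 = $3,942.
Student Loan Interest Credit: $318,750 is at or below the $335,300 threshold, so the full $8,961 applies.
Total: $2,225 + $3,942 + $8,961 = $15,128.

$15,128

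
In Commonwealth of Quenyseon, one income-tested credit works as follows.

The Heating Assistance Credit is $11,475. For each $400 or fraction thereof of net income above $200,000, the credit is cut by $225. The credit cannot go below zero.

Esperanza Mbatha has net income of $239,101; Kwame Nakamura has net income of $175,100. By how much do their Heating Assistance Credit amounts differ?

$11,475

Esperanza ($239,101): Heating Assistance Credit: income exceeds $200,000 by $39,101 → 98 increments × $225 = $22,050 ≥ base, so the credit is $0.
Kwame ($175,100): Heating Assistance Credit: $175,100 is at or below the $200,000 threshold, so the full $11,475 applies.
Difference: |$0 − $11,475| = $11,475.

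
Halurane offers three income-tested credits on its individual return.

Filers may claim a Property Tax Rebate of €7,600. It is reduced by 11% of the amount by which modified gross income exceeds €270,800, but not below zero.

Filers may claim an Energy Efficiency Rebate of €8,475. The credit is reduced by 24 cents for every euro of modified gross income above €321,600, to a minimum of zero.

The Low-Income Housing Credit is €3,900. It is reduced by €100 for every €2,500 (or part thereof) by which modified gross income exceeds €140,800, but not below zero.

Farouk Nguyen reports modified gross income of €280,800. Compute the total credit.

Property Tax Rebate: 11% of the €10,000 excess over €270,800 is €1,100; credit = €7,600 − €1,100 = €6,500.
Energy Efficiency Rebate: €280,800 is at or below the €321,600 threshold, so the full €8,475 applies.
Low-Income Housing Credit: income exceeds €140,800 by €140,000 → 56 increments × €100 = €5,600 ≥ base, so the credit is €0.
Total: €6,500 + €8,475 + €0 = €14,975.

€14,975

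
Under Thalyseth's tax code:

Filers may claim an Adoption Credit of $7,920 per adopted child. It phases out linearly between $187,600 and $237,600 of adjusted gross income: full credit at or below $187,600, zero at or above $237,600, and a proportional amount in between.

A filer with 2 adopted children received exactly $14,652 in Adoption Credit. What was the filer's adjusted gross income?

$191,350

Full credit = 2 × $7,920 = $15,840.
$14,652 is 14,652/15,840 of the full $15,840, so 1,188/15,840 of the $50,000 range has been used: income = $187,600 + $50,000 × 1,188/15,840 = $191,350.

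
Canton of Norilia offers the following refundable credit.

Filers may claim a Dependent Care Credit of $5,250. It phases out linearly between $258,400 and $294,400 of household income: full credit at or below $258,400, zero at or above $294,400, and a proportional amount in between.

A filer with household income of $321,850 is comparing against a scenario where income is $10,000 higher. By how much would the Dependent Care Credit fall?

$0

At $321,850 — $321,850 is at or above $294,400, so the credit is $0.
At $331,850 — $331,850 is at or above $294,400, so the credit is $0.
Lost: $0 − $0 = $0.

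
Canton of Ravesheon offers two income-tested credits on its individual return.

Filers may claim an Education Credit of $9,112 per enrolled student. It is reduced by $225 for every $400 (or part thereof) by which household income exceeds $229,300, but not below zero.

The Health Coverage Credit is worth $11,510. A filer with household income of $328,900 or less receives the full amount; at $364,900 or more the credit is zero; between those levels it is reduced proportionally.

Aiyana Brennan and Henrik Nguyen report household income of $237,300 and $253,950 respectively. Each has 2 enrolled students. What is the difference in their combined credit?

Aiyana ($237,300): Education Credit: base = 2 × $9,112 = $18,224. income exceeds $229,300 by $8,000, which is 20 full-or-partial $400 increments; reduction = 20 × $225 = $4,500, leaving $13,724. Health Coverage Credit: $237,300 is at or below the $328,900 threshold, so the full $11,510 applies. total $13,724 + $11,510 = $25,234
Henrik ($253,950): Education Credit: base = 2 × $9,112 = $18,224. income exceeds $229,300 by $24,650, which is 62 full-or-partial $400 increments; reduction = 62 × $225 = $13,950, leaving $4,274. Health Coverage Credit: $253,950 is at or below the $328,900 threshold, so the full $11,510 applies. total $4,274 + $11,510 = $15,784
Difference: |$25,234 − $15,784| = $9,450.

$9,450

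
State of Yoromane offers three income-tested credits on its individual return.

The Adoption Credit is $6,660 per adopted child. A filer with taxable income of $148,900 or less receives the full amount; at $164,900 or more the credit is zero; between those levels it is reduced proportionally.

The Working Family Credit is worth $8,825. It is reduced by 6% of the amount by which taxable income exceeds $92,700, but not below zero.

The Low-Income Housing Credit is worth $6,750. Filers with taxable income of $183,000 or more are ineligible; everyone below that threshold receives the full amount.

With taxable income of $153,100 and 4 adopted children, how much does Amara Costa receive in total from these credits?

Adoption Credit: base = 4 × $6,660 = $26,640. $153,100 is $4,200 into a $16,000 phase-out range, leaving 11,800/16,000 of the credit: $26,640 × 11,800/16,000 = $19,647.
Working Family Credit: 6% of the $60,400 excess over $92,700 is $3,624; credit = $8,825 − $3,624 = $5,201.
Low-Income Housing Credit: $153,100 is below the $183,000 cutoff, so the full $6,750 applies.
Total: $19,647 + $5,201 + $6,750 = $31,598.

$31,598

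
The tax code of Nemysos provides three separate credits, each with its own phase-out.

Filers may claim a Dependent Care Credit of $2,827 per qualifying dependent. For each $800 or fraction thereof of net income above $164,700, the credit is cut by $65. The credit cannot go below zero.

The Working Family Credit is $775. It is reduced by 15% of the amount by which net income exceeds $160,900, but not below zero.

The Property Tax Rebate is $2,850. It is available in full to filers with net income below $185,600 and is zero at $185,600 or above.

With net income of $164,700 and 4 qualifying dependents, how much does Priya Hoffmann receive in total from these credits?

Dependent Care Credit: base = 4 × $2,827 = $11,308. $164,700 is at or below the $164,700 threshold, so the full $11,308 applies.
Working Family Credit: 15% of the $3,800 excess over $160,900 is $570; credit = $775 − $570 = $205.
Property Tax Rebate: $164,700 is below the $185,600 cutoff, so the full $2,850 applies.
Total: $11,308 + $205 + $2,850 = $14,363.

$14,363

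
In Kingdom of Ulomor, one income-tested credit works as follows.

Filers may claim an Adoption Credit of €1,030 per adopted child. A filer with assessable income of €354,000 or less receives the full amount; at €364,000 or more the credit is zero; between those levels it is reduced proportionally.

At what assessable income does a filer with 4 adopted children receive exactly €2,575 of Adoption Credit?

€357,750

Full credit = 4 × €1,030 = €4,120.
€2,575 is 2,575/4,120 of the full €4,120, so 1,545/4,120 of the €10,000 range has been used: income = €354,000 + €10,000 × 1,545/4,120 = €357,750.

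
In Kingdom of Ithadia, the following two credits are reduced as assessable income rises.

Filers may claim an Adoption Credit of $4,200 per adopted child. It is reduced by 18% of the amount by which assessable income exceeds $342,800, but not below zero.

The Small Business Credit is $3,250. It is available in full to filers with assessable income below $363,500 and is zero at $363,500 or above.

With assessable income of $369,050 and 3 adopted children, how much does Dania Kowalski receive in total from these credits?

Adoption Credit: base = 3 × $4,200 = $12,600. 18% of the $26,250 excess over $342,800 is $4,725; credit = $12,600 − $4,725 = $7,875.
Small Business Credit: $369,050 meets or exceeds the $363,500 cutoff, so the credit is $0.
Total: $7,875 + $0 = $7,875.

$7,875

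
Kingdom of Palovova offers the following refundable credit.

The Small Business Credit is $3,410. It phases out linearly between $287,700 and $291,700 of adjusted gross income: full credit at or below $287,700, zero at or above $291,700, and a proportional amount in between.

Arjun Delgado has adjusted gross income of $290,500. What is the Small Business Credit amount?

Small Business Credit: $290,500 is $2,800 into a $4,000 phase-out range, leaving 1,200/4,000 of the credit: $3,410 × 1,200/4,000 = $1,023.

$1,023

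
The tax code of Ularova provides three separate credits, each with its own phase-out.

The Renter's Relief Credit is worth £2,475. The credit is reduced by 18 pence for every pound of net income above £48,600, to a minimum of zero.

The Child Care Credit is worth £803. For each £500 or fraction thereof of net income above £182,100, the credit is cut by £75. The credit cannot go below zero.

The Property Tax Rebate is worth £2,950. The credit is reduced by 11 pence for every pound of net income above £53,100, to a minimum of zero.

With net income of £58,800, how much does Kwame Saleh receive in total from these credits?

Renter's Relief Credit: 18% of the £10,200 excess over £48,600 is £1,836; credit = £2,475 − £1,836 = £639.
Child Care Credit: £58,800 is at or below the £182,100 threshold, so the full £803 applies.
Property Tax Rebate: 11% of the £5,700 excess over £53,100 is £627; credit = £2,950 − £627 = £2,323.
Total: £639 + £803 + £2,323 = £3,765.

£3,765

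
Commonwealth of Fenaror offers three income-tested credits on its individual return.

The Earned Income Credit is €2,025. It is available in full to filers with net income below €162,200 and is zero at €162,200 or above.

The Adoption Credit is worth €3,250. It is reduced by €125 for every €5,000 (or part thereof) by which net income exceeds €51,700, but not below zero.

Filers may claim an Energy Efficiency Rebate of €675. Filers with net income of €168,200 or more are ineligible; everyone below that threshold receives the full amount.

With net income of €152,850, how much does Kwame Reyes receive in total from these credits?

Earned Income Credit: €152,850 is below the €162,200 cutoff, so the full €2,025 applies.
Adoption Credit: income exceeds €51,700 by €101,150, which is 21 full-or-partial €5,000 increments; reduction = 21 × €125 = €2,625, leaving €625.
Energy Efficiency Rebate: €152,850 is below the €168,200 cutoff, so the full €675 applies.
Total: €2,025 + €625 + €675 = €3,325.

€3,325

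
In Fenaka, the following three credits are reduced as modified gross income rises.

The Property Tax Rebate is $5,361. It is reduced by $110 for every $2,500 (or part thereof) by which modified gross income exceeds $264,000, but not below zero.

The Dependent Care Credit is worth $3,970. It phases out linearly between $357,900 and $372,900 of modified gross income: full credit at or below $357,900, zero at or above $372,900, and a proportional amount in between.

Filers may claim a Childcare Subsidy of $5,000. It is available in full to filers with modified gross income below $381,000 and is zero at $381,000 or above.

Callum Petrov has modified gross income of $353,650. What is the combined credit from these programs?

Property Tax Rebate: income exceeds $264,000 by $89,650, which is 36 full-or-partial $2,500 increments; reduction = 36 × $110 = $3,960, leaving $1,401.
Dependent Care Credit: $353,650 is at or below the $357,900 threshold, so the full $3,970 applies.
Childcare Subsidy: $353,650 is below the $381,000 cutoff, so the full $5,000 applies.
Total: $1,401 + $3,970 + $5,000 = $10,371.

$10,371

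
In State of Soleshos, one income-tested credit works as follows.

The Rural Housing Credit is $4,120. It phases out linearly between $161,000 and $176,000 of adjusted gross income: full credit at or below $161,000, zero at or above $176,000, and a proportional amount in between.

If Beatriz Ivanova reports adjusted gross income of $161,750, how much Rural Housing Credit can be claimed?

Rural Housing Credit: $161,750 is $750 into a $15,000 phase-out range, leaving 14,250/15,000 of the credit: $4,120 × 14,250/15,000 = $3,914.

$3,914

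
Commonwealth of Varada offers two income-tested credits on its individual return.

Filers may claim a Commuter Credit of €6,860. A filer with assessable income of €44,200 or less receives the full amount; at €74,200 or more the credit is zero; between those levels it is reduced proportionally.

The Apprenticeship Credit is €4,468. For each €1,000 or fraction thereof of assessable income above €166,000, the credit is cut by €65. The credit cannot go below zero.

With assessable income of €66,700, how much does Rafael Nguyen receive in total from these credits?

€6,183

Commuter Credit: €66,700 is €22,500 into a €30,000 phase-out range, leaving 7,500/30,000 of the credit: €6,860 × 7,500/30,000 = €1,715.
Apprenticeship Credit: €66,700 is at or below the €166,000 threshold, so the full €4,468 applies.
Total: €1,715 + €4,468 = €6,183.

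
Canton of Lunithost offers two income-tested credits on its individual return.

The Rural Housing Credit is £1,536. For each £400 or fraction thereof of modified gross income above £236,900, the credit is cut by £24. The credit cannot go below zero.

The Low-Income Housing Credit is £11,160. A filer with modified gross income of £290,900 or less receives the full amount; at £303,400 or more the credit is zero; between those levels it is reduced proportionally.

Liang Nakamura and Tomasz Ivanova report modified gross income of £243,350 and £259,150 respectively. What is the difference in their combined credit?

Liang (£243,350): Rural Housing Credit: income exceeds £236,900 by £6,450, which is 17 full-or-partial £400 increments; reduction = 17 × £24 = £408, leaving £1,128. Low-Income Housing Credit: £243,350 is at or below the £290,900 threshold, so the full £11,160 applies. total £1,128 + £11,160 = £12,288
Tomasz (£259,150): Rural Housing Credit: income exceeds £236,900 by £22,250, which is 56 full-or-partial £400 increments; reduction = 56 × £24 = £1,344, leaving £192. Low-Income Housing Credit: £259,150 is at or below the £290,900 threshold, so the full £11,160 applies. total £192 + £11,160 = £11,352
Difference: |£12,288 − £11,352| = £936.

£936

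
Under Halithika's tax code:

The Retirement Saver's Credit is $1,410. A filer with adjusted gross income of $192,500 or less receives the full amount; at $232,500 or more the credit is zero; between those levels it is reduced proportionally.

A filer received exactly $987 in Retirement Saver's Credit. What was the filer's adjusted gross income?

$987 is 987/1,410 of the full $1,410, so 423/1,410 of the $40,000 range has been used: income = $192,500 + $40,000 × 423/1,410 = $204,500.

$204,500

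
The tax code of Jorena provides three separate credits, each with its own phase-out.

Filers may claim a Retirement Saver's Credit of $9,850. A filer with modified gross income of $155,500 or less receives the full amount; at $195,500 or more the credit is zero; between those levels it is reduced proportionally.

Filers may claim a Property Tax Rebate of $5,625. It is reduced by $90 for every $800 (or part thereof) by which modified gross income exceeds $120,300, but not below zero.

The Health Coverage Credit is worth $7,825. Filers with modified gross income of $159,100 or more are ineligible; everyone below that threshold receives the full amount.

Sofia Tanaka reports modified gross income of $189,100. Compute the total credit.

$1,576

Retirement Saver's Credit: $189,100 is $33,600 into a $40,000 phase-out range, leaving 6,400/40,000 of the credit: $9,850 × 6,400/40,000 = $1,576.
Property Tax Rebate: income exceeds $120,300 by $68,800 → 86 increments × $90 = $7,740 ≥ base, so the credit is $0.
Health Coverage Credit: $189,100 meets or exceeds the $159,100 cutoff, so the credit is $0.
Total: $1,576 + $0 + $0 = $1,576.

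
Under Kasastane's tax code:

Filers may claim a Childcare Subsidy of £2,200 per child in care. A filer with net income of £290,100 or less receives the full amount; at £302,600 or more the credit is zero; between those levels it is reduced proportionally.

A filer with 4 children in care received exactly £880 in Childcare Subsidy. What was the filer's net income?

£301,350

Full credit = 4 × £2,200 = £8,800.
£880 is 880/8,800 of the full £8,800, so 7,920/8,800 of the £12,500 range has been used: income = £290,100 + £12,500 × 7,920/8,800 = £301,350.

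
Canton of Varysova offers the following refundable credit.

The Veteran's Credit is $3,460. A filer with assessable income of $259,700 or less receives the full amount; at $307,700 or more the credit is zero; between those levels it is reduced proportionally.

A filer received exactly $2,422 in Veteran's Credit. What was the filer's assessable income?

$274,100

$2,422 is 2,422/3,460 of the full $3,460, so 1,038/3,460 of the $48,000 range has been used: income = $259,700 + $48,000 × 1,038/3,460 = $274,100.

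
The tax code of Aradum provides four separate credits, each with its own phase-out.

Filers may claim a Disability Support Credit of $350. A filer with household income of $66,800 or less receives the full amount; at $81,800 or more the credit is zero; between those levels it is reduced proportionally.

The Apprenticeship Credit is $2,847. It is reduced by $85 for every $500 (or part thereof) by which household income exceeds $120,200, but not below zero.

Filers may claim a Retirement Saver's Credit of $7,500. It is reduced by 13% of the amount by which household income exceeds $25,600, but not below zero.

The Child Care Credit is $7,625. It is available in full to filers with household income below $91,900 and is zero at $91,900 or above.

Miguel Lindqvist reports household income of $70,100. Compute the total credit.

Disability Support Credit: $70,100 is $3,300 into a $15,000 phase-out range, leaving 11,700/15,000 of the credit: $350 × 11,700/15,000 = $273.
Apprenticeship Credit: $70,100 is at or below the $120,200 threshold, so the full $2,847 applies.
Retirement Saver's Credit: 13% of the $44,500 excess over $25,600 is $5,785; credit = $7,500 − $5,785 = $1,715.
Child Care Credit: $70,100 is below the $91,900 cutoff, so the full $7,625 applies.
Total: $273 + $2,847 + $1,715 + $7,625 = $12,460.

$12,460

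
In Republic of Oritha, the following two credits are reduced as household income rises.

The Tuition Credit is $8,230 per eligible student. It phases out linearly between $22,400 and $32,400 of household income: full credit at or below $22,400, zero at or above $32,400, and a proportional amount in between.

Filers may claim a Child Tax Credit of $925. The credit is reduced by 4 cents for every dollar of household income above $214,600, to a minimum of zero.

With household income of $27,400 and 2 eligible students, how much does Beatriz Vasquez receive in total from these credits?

Tuition Credit: base = 2 × $8,230 = $16,460. $27,400 is $5,000 into a $10,000 phase-out range, leaving 5,000/10,000 of the credit: $16,460 × 5,000/10,000 = $8,230.
Child Tax Credit: $27,400 is at or below the $214,600 threshold, so the full $925 applies.
Total: $8,230 + $925 = $9,155.

$9,155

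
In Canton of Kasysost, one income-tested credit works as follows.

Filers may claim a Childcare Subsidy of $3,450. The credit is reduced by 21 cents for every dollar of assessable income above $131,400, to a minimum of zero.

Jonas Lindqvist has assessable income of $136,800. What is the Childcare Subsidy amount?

Childcare Subsidy: 21% of the $5,400 excess over $131,400 is $1,134; credit = $3,450 − $1,134 = $2,316.

$2,316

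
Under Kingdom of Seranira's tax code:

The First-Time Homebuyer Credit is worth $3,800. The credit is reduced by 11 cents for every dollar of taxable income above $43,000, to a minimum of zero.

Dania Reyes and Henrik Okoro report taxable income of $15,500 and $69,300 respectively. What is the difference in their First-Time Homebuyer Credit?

Dania ($15,500): First-Time Homebuyer Credit: $15,500 is at or below the $43,000 threshold, so the full $3,800 applies.
Henrik ($69,300): First-Time Homebuyer Credit: 11% of the $26,300 excess over $43,000 is $2,893; credit = $3,800 − $2,893 = $907.
Difference: |$3,800 − $907| = $2,893.

$2,893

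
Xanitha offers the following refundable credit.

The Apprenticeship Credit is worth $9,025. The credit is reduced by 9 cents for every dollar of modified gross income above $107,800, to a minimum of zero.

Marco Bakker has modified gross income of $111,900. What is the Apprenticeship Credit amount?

$8,656

Apprenticeship Credit: 9% of the $4,100 excess over $107,800 is $369; credit = $9,025 − $369 = $8,656.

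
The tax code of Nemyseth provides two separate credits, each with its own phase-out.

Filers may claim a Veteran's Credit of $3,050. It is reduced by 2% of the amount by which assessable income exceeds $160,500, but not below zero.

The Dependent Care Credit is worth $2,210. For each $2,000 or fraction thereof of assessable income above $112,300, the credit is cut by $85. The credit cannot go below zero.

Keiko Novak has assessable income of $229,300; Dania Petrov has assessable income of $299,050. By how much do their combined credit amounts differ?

$1,395

Keiko ($229,300): Veteran's Credit: 2% of the $68,800 excess over $160,500 is $1,376; credit = $3,050 − $1,376 = $1,674. Dependent Care Credit: income exceeds $112,300 by $117,000 → 59 increments × $85 = $5,015 ≥ base, so the credit is $0. total $1,674 + $0 = $1,674
Dania ($299,050): Veteran's Credit: 2% of the $138,550 excess over $160,500 is $2,771; credit = $3,050 − $2,771 = $279. Dependent Care Credit: income exceeds $112,300 by $186,750 → 94 increments × $85 = $7,990 ≥ base, so the credit is $0. total $279 + $0 = $279
Difference: |$1,674 − $279| = $1,395.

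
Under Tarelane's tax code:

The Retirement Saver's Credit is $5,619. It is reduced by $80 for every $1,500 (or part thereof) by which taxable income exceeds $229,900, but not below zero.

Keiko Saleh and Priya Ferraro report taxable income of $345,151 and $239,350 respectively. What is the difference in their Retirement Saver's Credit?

Keiko ($345,151): Retirement Saver's Credit: income exceeds $229,900 by $115,251 → 77 increments × $80 = $6,160 ≥ base, so the credit is $0.
Priya ($239,350): Retirement Saver's Credit: income exceeds $229,900 by $9,450, which is 7 full-or-partial $1,500 increments; reduction = 7 × $80 = $560, leaving $5,059.
Difference: |$0 − $5,059| = $5,059.

$5,059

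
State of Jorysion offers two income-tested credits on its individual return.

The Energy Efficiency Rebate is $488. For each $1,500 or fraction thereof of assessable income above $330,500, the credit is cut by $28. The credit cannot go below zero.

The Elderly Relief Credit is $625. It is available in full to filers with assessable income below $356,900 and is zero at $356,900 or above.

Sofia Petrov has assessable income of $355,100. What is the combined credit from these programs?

$637

Energy Efficiency Rebate: income exceeds $330,500 by $24,600, which is 17 full-or-partial $1,500 increments; reduction = 17 × $28 = $476, leaving $12.
Elderly Relief Credit: $355,100 is below the $356,900 cutoff, so the full $625 applies.
Total: $12 + $625 = $637.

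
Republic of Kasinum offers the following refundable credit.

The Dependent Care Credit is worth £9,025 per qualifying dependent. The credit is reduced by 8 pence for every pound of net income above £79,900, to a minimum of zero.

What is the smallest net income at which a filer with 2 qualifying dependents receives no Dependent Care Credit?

£305,525

Full credit = 2 × £9,025 = £18,050.
The credit falls by 8% of each pound above £79,900, so it reaches zero when the excess is £18,050 / 8% = £225,625: income = £79,900 + £225,625 = £305,525.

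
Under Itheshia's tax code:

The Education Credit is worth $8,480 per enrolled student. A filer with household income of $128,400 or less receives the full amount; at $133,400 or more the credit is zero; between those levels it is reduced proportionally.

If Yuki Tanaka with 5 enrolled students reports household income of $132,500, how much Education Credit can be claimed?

Education Credit: base = 5 × $8,480 = $42,400. $132,500 is $4,100 into a $5,000 phase-out range, leaving 900/5,000 of the credit: $42,400 × 900/5,000 = $7,632.

$7,632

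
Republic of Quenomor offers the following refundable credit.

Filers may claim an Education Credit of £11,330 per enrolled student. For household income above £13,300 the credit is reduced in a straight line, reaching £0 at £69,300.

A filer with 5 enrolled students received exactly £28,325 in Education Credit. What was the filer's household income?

£41,300

Full credit = 5 × £11,330 = £56,650.
£28,325 is 28,325/56,650 of the full £56,650, so 28,325/56,650 of the £56,000 range has been used: income = £13,300 + £56,000 × 28,325/56,650 = £41,300.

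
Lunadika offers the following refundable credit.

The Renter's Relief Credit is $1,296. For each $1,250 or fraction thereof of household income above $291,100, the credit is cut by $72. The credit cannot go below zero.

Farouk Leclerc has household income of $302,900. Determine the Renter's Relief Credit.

Renter's Relief Credit: income exceeds $291,100 by $11,800, which is 10 full-or-partial $1,250 increments; reduction = 10 × $72 = $720, leaving $576.

$576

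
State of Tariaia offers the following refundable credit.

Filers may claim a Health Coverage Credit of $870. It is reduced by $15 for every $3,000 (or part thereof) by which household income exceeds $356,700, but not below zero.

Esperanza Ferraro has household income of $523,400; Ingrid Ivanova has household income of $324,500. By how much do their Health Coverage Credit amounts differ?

$840

Esperanza ($523,400): Health Coverage Credit: income exceeds $356,700 by $166,700, which is 56 full-or-partial $3,000 increments; reduction = 56 × $15 = $840, leaving $30.
Ingrid ($324,500): Health Coverage Credit: $324,500 is at or below the $356,700 threshold, so the full $870 applies.
Difference: |$30 − $870| = $840.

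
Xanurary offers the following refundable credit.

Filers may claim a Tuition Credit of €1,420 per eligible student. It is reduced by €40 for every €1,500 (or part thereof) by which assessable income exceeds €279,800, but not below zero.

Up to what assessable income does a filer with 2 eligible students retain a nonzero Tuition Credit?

Full credit = 2 × €1,420 = €2,840.
After 70 increments the reduction is 70 × €40 = €2,800, leaving €40; one more increment wipes it out. Increment 70 ends at excess 70 × €1,500 = €105,000, so the highest qualifying income is €279,800 + €105,000 = €384,800.

€384,800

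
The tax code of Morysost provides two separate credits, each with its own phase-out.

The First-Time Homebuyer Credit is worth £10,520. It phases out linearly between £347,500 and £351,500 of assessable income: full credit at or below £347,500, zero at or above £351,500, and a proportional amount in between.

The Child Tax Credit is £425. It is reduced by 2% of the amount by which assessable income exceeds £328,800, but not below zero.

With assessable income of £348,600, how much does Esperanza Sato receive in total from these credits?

£7,656

First-Time Homebuyer Credit: £348,600 is £1,100 into a £4,000 phase-out range, leaving 2,900/4,000 of the credit: £10,520 × 2,900/4,000 = £7,627.
Child Tax Credit: 2% of the £19,800 excess over £328,800 is £396; credit = £425 − £396 = £29.
Total: £7,627 + £29 = £7,656.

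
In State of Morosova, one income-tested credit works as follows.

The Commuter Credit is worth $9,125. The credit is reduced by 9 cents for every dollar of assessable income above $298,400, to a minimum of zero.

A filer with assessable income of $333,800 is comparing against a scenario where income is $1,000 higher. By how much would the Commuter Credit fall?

$90

At $333,800 — 9% of the $35,400 excess over $298,400 is $3,186; credit = $9,125 − $3,186 = $5,939.
At $334,800 — 9% of the $36,400 excess over $298,400 is $3,276; credit = $9,125 − $3,276 = $5,849.
Lost: $5,939 − $5,849 = $90.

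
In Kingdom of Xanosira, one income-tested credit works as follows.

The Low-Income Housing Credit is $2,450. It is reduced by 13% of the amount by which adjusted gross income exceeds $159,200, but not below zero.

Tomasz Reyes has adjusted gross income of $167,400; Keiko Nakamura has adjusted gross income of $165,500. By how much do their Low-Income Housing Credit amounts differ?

$247

Tomasz ($167,400): Low-Income Housing Credit: 13% of the $8,200 excess over $159,200 is $1,066; credit = $2,450 − $1,066 = $1,384.
Keiko ($165,500): Low-Income Housing Credit: 13% of the $6,300 excess over $159,200 is $819; credit = $2,450 − $819 = $1,631.
Difference: |$1,384 − $1,631| = $247.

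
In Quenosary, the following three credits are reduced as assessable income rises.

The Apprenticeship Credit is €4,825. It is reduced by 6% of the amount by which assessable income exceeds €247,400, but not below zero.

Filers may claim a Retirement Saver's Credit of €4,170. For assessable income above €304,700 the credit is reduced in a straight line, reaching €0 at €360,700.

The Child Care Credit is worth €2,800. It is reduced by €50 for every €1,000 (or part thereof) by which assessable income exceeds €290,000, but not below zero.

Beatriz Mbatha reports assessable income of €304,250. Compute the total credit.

€7,634

Apprenticeship Credit: 6% of the €56,850 excess over €247,400 is €3,411; credit = €4,825 − €3,411 = €1,414.
Retirement Saver's Credit: €304,250 is at or below the €304,700 threshold, so the full €4,170 applies.
Child Care Credit: income exceeds €290,000 by €14,250, which is 15 full-or-partial €1,000 increments; reduction = 15 × €50 = €750, leaving €2,050.
Total: €1,414 + €4,170 + €2,050 = €7,634.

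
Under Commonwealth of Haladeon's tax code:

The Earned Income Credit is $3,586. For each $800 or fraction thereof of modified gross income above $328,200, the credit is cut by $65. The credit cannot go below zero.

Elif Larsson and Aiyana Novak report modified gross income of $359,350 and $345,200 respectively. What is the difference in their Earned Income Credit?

$1,105

Elif ($359,350): Earned Income Credit: income exceeds $328,200 by $31,150, which is 39 full-or-partial $800 increments; reduction = 39 × $65 = $2,535, leaving $1,051.
Aiyana ($345,200): Earned Income Credit: income exceeds $328,200 by $17,000, which is 22 full-or-partial $800 increments; reduction = 22 × $65 = $1,430, leaving $2,156.
Difference: |$1,051 − $2,156| = $1,105.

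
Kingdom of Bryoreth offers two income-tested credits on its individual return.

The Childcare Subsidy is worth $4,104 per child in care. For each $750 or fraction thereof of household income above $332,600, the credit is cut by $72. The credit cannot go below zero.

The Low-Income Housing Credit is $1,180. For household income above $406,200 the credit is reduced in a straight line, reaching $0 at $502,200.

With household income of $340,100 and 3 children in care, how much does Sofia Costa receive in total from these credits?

$12,772

Childcare Subsidy: base = 3 × $4,104 = $12,312. income exceeds $332,600 by $7,500, which is 10 full-or-partial $750 increments; reduction = 10 × $72 = $720, leaving $11,592.
Low-Income Housing Credit: $340,100 is at or below the $406,200 threshold, so the full $1,180 applies.
Total: $11,592 + $1,180 = $12,772.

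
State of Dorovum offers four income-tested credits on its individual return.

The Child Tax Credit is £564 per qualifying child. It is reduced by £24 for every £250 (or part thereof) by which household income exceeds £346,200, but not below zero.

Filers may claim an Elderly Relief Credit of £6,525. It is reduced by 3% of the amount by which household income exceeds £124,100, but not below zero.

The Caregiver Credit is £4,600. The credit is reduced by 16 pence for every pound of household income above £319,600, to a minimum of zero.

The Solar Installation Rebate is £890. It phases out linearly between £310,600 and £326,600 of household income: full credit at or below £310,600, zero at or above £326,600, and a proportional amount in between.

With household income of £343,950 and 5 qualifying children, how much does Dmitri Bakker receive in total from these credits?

£3,524

Child Tax Credit: base = 5 × £564 = £2,820. £343,950 is at or below the £346,200 threshold, so the full £2,820 applies.
Elderly Relief Credit: 3% of the £219,850 excess over £124,100 is £6,595.50 ≥ base, so the credit is £0.
Caregiver Credit: 16% of the £24,350 excess over £319,600 is £3,896; credit = £4,600 − £3,896 = £704.
Solar Installation Rebate: £343,950 is at or above £326,600, so the credit is £0.
Total: £2,820 + £0 + £704 + £0 = £3,524.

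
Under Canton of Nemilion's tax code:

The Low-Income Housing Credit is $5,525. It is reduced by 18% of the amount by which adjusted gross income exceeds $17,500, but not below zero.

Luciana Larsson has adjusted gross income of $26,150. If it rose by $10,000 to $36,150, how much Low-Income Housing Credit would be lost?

$1,800

At $26,150 — 18% of the $8,650 excess over $17,500 is $1,557; credit = $5,525 − $1,557 = $3,968.
At $36,150 — 18% of the $18,650 excess over $17,500 is $3,357; credit = $5,525 − $3,357 = $2,168.
Lost: $3,968 − $2,168 = $1,800.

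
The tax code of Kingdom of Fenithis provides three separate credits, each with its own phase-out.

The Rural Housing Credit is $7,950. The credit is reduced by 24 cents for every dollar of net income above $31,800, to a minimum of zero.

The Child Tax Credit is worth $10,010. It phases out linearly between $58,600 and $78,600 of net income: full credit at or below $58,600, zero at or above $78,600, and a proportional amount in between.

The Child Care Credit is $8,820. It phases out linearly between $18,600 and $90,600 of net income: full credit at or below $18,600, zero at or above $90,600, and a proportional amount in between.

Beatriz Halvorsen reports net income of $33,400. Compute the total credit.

$24,583

Rural Housing Credit: 24% of the $1,600 excess over $31,800 is $384; credit = $7,950 − $384 = $7,566.
Child Tax Credit: $33,400 is at or below the $58,600 threshold, so the full $10,010 applies.
Child Care Credit: $33,400 is $14,800 into a $72,000 phase-out range, leaving 57,200/72,000 of the credit: $8,820 × 57,200/72,000 = $7,007.
Total: $7,566 + $10,010 + $7,007 = $24,583.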